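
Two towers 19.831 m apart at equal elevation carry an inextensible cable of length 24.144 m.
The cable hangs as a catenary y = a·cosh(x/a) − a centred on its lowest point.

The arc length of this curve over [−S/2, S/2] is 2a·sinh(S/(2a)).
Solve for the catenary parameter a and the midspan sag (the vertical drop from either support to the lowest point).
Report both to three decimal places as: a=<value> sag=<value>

a=8.950 sag=6.078

seed: a₀ = √(S³/(24(L−S))) = √(19.831³/(24·4.313)) = 8.680037
iter 1: u=1.142334  f(a)=+2.903e-01  f'(a)=-1.130e+00  a ← 8.680037 − (+2.903e-01/-1.130e+00) = 8.937030
iter 2: u=1.109485  f(a)=+1.339e-02  f'(a)=-1.028e+00  a ← 8.937030 − (+1.339e-02/-1.028e+00) = 8.950062
iter 3: u=1.107869  f(a)=+3.155e-05  f'(a)=-1.023e+00  a ← 8.950062 − (+3.155e-05/-1.023e+00) = 8.950093
iter 4: u=1.107866  f(a)=+1.760e-10  f'(a)=-1.023e+00  a ← 8.950093 − (+1.760e-10/-1.023e+00) = 8.950093
iter 5: u=1.107866  f(a)=+7.105e-15  f'(a)=-1.023e+00  a ← 8.950093 − (+7.105e-15/-1.023e+00) = 8.950093
converged: |Δa| < 1e-12 after 5 iterations
sag = a·(cosh(S/(2a)) − 1) = 8.950093·(cosh(1.107866) − 1) = 6.077793
T_max/T_min = cosh(S/(2a)) = 1.679076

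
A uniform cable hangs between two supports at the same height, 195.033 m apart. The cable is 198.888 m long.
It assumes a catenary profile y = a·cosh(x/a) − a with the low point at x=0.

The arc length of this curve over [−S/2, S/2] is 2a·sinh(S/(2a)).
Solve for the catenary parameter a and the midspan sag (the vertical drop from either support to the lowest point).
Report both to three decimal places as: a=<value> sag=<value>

seed: a₀ = √(S³/(24(L−S))) = √(195.033³/(24·3.855)) = 283.168108
iter 1: u=0.344377  f(a)=+2.292e-02  f'(a)=-2.755e-02  a ← 283.168108 − (+2.292e-02/-2.755e-02) = 284.000134
iter 2: u=0.343368  f(a)=+1.014e-04  f'(a)=-2.731e-02  a ← 284.000134 − (+1.014e-04/-2.731e-02) = 284.003848
iter 3: u=0.343363  f(a)=+2.005e-09  f'(a)=-2.731e-02  a ← 284.003848 − (+2.005e-09/-2.731e-02) = 284.003848
iter 4: u=0.343363  f(a)=+0.000e+00  f'(a)=-2.731e-02  a ← 284.003848 − (+0.000e+00/-2.731e-02) = 284.003848
converged: |Δa| < 1e-12 after 4 iterations
sag = a·(cosh(S/(2a)) − 1) = 284.003848·(cosh(0.343363) − 1) = 16.906927
T_max/T_min = cosh(S/(2a)) = 1.059531

a=284.004 sag=16.907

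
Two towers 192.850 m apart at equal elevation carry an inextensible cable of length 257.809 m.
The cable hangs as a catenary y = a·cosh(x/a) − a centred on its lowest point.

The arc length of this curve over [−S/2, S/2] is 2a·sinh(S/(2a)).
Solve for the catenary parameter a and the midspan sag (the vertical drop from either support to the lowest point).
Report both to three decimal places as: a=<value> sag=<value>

a=71.019 sag=76.155

seed: a₀ = √(S³/(24(L−S))) = √(192.850³/(24·64.959)) = 67.827245
iter 1: u=1.421626  f(a)=+6.889e+00  f'(a)=-2.332e+00  a ← 67.827245 − (+6.889e+00/-2.332e+00) = 70.781966
iter 2: u=1.362282  f(a)=+4.757e-01  f'(a)=-2.020e+00  a ← 70.781966 − (+4.757e-01/-2.020e+00) = 71.017516
iter 3: u=1.357764  f(a)=+2.641e-03  f'(a)=-1.997e+00  a ← 71.017516 − (+2.641e-03/-1.997e+00) = 71.018839
iter 4: u=1.357738  f(a)=+8.237e-08  f'(a)=-1.997e+00  a ← 71.018839 − (+8.237e-08/-1.997e+00) = 71.018839
iter 5: u=1.357738  f(a)=-5.684e-14  f'(a)=-1.997e+00  a ← 71.018839 − (-5.684e-14/-1.997e+00) = 71.018839
converged: |Δa| < 1e-12 after 5 iterations
sag = a·(cosh(S/(2a)) − 1) = 71.018839·(cosh(1.357738) − 1) = 76.154683
T_max/T_min = cosh(S/(2a)) = 2.072317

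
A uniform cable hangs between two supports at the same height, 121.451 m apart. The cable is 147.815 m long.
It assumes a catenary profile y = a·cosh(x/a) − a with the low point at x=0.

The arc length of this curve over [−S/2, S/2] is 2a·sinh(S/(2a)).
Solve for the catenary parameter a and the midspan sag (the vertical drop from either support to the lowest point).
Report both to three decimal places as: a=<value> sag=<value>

seed: a₀ = √(S³/(24(L−S))) = √(121.451³/(24·26.364)) = 53.209646
iter 1: u=1.141250  f(a)=+1.771e+00  f'(a)=-1.126e+00  a ← 53.209646 − (+1.771e+00/-1.126e+00) = 54.782336
iter 2: u=1.108487  f(a)=+8.156e-02  f'(a)=-1.025e+00  a ← 54.782336 − (+8.156e-02/-1.025e+00) = 54.861933
iter 3: u=1.106879  f(a)=+1.914e-04  f'(a)=-1.020e+00  a ← 54.861933 − (+1.914e-04/-1.020e+00) = 54.862120
iter 4: u=1.106875  f(a)=+1.060e-09  f'(a)=-1.020e+00  a ← 54.862120 − (+1.060e-09/-1.020e+00) = 54.862120
iter 5: u=1.106875  f(a)=+2.842e-14  f'(a)=-1.020e+00  a ← 54.862120 − (+2.842e-14/-1.020e+00) = 54.862120
converged: |Δa| < 1e-12 after 5 iterations
sag = a·(cosh(S/(2a)) − 1) = 54.862120·(cosh(1.106875) − 1) = 37.182275
T_max/T_min = cosh(S/(2a)) = 1.677740

a=54.862 sag=37.182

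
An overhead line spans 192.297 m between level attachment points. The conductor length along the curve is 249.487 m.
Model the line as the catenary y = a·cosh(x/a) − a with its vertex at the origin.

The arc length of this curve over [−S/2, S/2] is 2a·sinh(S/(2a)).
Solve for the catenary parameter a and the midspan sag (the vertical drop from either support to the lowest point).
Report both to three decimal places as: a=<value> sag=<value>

a=74.990 sag=70.559

seed: a₀ = √(S³/(24(L−S))) = √(192.297³/(24·57.190)) = 71.976893
iter 1: u=1.335825  f(a)=+5.325e+00  f'(a)=-1.891e+00  a ← 71.976893 − (+5.325e+00/-1.891e+00) = 74.792218
iter 2: u=1.285541  f(a)=+3.284e-01  f'(a)=-1.665e+00  a ← 74.792218 − (+3.284e-01/-1.665e+00) = 74.989471
iter 3: u=1.282160  f(a)=+1.430e-03  f'(a)=-1.650e+00  a ← 74.989471 − (+1.430e-03/-1.650e+00) = 74.990338
iter 4: u=1.282145  f(a)=+2.739e-08  f'(a)=-1.650e+00  a ← 74.990338 − (+2.739e-08/-1.650e+00) = 74.990338
iter 5: u=1.282145  f(a)=+5.684e-14  f'(a)=-1.650e+00  a ← 74.990338 − (+5.684e-14/-1.650e+00) = 74.990338
converged: |Δa| < 1e-12 after 5 iterations
sag = a·(cosh(S/(2a)) − 1) = 74.990338·(cosh(1.282145) − 1) = 70.558594
T_max/T_min = cosh(S/(2a)) = 1.940902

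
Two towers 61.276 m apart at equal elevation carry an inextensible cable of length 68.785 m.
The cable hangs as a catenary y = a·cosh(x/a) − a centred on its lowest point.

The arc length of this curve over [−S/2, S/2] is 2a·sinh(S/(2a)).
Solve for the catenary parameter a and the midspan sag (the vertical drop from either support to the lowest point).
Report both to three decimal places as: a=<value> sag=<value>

a=36.369 sag=13.686

seed: a₀ = √(S³/(24(L−S))) = √(61.276³/(24·7.509)) = 35.730487
iter 1: u=0.857475  f(a)=+2.809e-01  f'(a)=-4.520e-01  a ← 35.730487 − (+2.809e-01/-4.520e-01) = 36.351974
iter 2: u=0.842815  f(a)=+7.498e-03  f'(a)=-4.282e-01  a ← 36.351974 − (+7.498e-03/-4.282e-01) = 36.369483
iter 3: u=0.842410  f(a)=+5.665e-06  f'(a)=-4.276e-01  a ← 36.369483 − (+5.665e-06/-4.276e-01) = 36.369497
iter 4: u=0.842409  f(a)=+3.226e-12  f'(a)=-4.276e-01  a ← 36.369497 − (+3.226e-12/-4.276e-01) = 36.369497
converged: |Δa| < 1e-12 after 4 iterations
sag = a·(cosh(S/(2a)) − 1) = 36.369497·(cosh(0.842409) − 1) = 13.686316
T_max/T_min = cosh(S/(2a)) = 1.376313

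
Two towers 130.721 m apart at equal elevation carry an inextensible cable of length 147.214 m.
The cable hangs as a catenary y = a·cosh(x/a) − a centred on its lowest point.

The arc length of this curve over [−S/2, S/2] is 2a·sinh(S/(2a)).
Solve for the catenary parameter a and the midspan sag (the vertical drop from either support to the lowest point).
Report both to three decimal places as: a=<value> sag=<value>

seed: a₀ = √(S³/(24(L−S))) = √(130.721³/(24·16.493)) = 75.121213
iter 1: u=0.870067  f(a)=+6.356e-01  f'(a)=-4.733e-01  a ← 75.121213 − (+6.356e-01/-4.733e-01) = 76.464345
iter 2: u=0.854784  f(a)=+1.745e-02  f'(a)=-4.476e-01  a ← 76.464345 − (+1.745e-02/-4.476e-01) = 76.503327
iter 3: u=0.854348  f(a)=+1.397e-05  f'(a)=-4.469e-01  a ← 76.503327 − (+1.397e-05/-4.469e-01) = 76.503358
iter 4: u=0.854348  f(a)=+8.924e-12  f'(a)=-4.469e-01  a ← 76.503358 − (+8.924e-12/-4.469e-01) = 76.503358
converged: |Δa| < 1e-12 after 4 iterations
sag = a·(cosh(S/(2a)) − 1) = 76.503358·(cosh(0.854348) − 1) = 29.660450
T_max/T_min = cosh(S/(2a)) = 1.387701

a=76.503 sag=29.660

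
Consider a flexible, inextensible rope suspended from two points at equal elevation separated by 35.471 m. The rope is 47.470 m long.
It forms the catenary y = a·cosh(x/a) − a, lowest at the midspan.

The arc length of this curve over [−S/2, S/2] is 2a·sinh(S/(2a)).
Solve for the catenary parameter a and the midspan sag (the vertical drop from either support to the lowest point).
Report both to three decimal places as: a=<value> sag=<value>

seed: a₀ = √(S³/(24(L−S))) = √(35.471³/(24·11.999)) = 12.448929
iter 1: u=1.424661  f(a)=+1.278e+00  f'(a)=-2.348e+00  a ← 12.448929 − (+1.278e+00/-2.348e+00) = 12.993220
iter 2: u=1.364981  f(a)=+8.861e-02  f'(a)=-2.033e+00  a ← 12.993220 − (+8.861e-02/-2.033e+00) = 13.036804
iter 3: u=1.360418  f(a)=+4.960e-04  f'(a)=-2.010e+00  a ← 13.036804 − (+4.960e-04/-2.010e+00) = 13.037050
iter 4: u=1.360392  f(a)=+1.573e-08  f'(a)=-2.010e+00  a ← 13.037050 − (+1.573e-08/-2.010e+00) = 13.037050
iter 5: u=1.360392  f(a)=-7.105e-15  f'(a)=-2.010e+00  a ← 13.037050 − (-7.105e-15/-2.010e+00) = 13.037050
converged: |Δa| < 1e-12 after 5 iterations
sag = a·(cosh(S/(2a)) − 1) = 13.037050·(cosh(1.360392) − 1) = 14.042737
T_max/T_min = cosh(S/(2a)) = 2.077141

a=13.037 sag=14.043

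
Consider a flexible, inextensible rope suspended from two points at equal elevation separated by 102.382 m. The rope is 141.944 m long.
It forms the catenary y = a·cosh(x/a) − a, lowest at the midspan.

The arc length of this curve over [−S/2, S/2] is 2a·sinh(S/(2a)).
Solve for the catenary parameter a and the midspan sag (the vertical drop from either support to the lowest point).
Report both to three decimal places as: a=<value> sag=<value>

seed: a₀ = √(S³/(24(L−S))) = √(102.382³/(24·39.562)) = 33.619455
iter 1: u=1.522660  f(a)=+4.848e+00  f'(a)=-2.946e+00  a ← 33.619455 − (+4.848e+00/-2.946e+00) = 35.264779
iter 2: u=1.451618  f(a)=+3.786e-01  f'(a)=-2.503e+00  a ← 35.264779 − (+3.786e-01/-2.503e+00) = 35.416061
iter 3: u=1.445418  f(a)=+2.741e-03  f'(a)=-2.466e+00  a ← 35.416061 − (+2.741e-03/-2.466e+00) = 35.417172
iter 4: u=1.445372  f(a)=+1.460e-07  f'(a)=-2.466e+00  a ← 35.417172 − (+1.460e-07/-2.466e+00) = 35.417172
iter 5: u=1.445372  f(a)=+0.000e+00  f'(a)=-2.466e+00  a ← 35.417172 − (+0.000e+00/-2.466e+00) = 35.417172
converged: |Δa| < 1e-12 after 5 iterations
sag = a·(cosh(S/(2a)) − 1) = 35.417172·(cosh(1.445372) − 1) = 43.901179
T_max/T_min = cosh(S/(2a)) = 2.239545

a=35.417 sag=43.901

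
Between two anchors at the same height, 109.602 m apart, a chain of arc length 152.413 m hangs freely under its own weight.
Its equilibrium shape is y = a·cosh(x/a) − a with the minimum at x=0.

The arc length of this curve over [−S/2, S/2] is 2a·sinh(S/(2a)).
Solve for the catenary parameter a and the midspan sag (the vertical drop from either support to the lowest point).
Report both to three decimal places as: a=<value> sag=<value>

a=37.730 sag=47.305

seed: a₀ = √(S³/(24(L−S))) = √(109.602³/(24·42.811)) = 35.796817
iter 1: u=1.530890  f(a)=+5.306e+00  f'(a)=-3.001e+00  a ← 35.796817 − (+5.306e+00/-3.001e+00) = 37.564580
iter 2: u=1.458848  f(a)=+4.184e-01  f'(a)=-2.545e+00  a ← 37.564580 − (+4.184e-01/-2.545e+00) = 37.728953
iter 3: u=1.452492  f(a)=+3.093e-03  f'(a)=-2.508e+00  a ← 37.728953 − (+3.093e-03/-2.508e+00) = 37.730186
iter 4: u=1.452444  f(a)=+1.718e-07  f'(a)=-2.507e+00  a ← 37.730186 − (+1.718e-07/-2.507e+00) = 37.730186
iter 5: u=1.452444  f(a)=+0.000e+00  f'(a)=-2.507e+00  a ← 37.730186 − (+0.000e+00/-2.507e+00) = 37.730186
converged: |Δa| < 1e-12 after 5 iterations
sag = a·(cosh(S/(2a)) − 1) = 37.730186·(cosh(1.452444) − 1) = 47.305086
T_max/T_min = cosh(S/(2a)) = 2.253773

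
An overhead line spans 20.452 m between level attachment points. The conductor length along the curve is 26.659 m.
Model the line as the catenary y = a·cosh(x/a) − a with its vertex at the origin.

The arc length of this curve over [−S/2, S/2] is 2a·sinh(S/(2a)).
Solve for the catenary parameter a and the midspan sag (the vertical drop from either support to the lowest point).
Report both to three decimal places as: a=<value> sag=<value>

seed: a₀ = √(S³/(24(L−S))) = √(20.452³/(24·6.207)) = 7.578045
iter 1: u=1.349425  f(a)=+5.903e-01  f'(a)=-1.957e+00  a ← 7.578045 − (+5.903e-01/-1.957e+00) = 7.879735
iter 2: u=1.297759  f(a)=+3.708e-02  f'(a)=-1.718e+00  a ← 7.879735 − (+3.708e-02/-1.718e+00) = 7.901321
iter 3: u=1.294214  f(a)=+1.680e-04  f'(a)=-1.702e+00  a ← 7.901321 − (+1.680e-04/-1.702e+00) = 7.901420
iter 4: u=1.294198  f(a)=+3.484e-09  f'(a)=-1.702e+00  a ← 7.901420 − (+3.484e-09/-1.702e+00) = 7.901420
iter 5: u=1.294198  f(a)=+0.000e+00  f'(a)=-1.702e+00  a ← 7.901420 − (+0.000e+00/-1.702e+00) = 7.901420
converged: |Δa| < 1e-12 after 5 iterations
sag = a·(cosh(S/(2a)) − 1) = 7.901420·(cosh(1.294198) − 1) = 7.593999
T_max/T_min = cosh(S/(2a)) = 1.961093

a=7.901 sag=7.594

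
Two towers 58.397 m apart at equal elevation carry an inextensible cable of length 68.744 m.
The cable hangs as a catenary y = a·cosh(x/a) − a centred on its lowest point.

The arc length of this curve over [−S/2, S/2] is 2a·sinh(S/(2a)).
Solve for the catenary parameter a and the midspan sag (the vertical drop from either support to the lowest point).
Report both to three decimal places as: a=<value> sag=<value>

seed: a₀ = √(S³/(24(L−S))) = √(58.397³/(24·10.347)) = 28.318677
iter 1: u=1.031069  f(a)=+5.641e-01  f'(a)=-8.114e-01  a ← 28.318677 − (+5.641e-01/-8.114e-01) = 29.013884
iter 2: u=1.006363  f(a)=+2.144e-02  f'(a)=-7.508e-01  a ← 29.013884 − (+2.144e-02/-7.508e-01) = 29.042441
iter 3: u=1.005373  f(a)=+3.369e-05  f'(a)=-7.485e-01  a ← 29.042441 − (+3.369e-05/-7.485e-01) = 29.042486
iter 4: u=1.005372  f(a)=+8.343e-11  f'(a)=-7.485e-01  a ← 29.042486 − (+8.343e-11/-7.485e-01) = 29.042486
iter 5: u=1.005372  f(a)=+0.000e+00  f'(a)=-7.485e-01  a ← 29.042486 − (+0.000e+00/-7.485e-01) = 29.042486
converged: |Δa| < 1e-12 after 5 iterations
sag = a·(cosh(S/(2a)) − 1) = 29.042486·(cosh(1.005372) − 1) = 15.956407
T_max/T_min = cosh(S/(2a)) = 1.549416

a=29.042 sag=15.956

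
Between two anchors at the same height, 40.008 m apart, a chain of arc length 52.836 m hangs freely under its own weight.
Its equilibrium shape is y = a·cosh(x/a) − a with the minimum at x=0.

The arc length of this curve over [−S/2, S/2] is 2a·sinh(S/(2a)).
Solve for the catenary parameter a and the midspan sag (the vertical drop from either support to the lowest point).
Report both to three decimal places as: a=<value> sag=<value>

seed: a₀ = √(S³/(24(L−S))) = √(40.008³/(24·12.828)) = 14.422321
iter 1: u=1.387017  f(a)=+1.292e+00  f'(a)=-2.146e+00  a ← 14.422321 − (+1.292e+00/-2.146e+00) = 15.024506
iter 2: u=1.331425  f(a)=+8.532e-02  f'(a)=-1.871e+00  a ← 15.024506 − (+8.532e-02/-1.871e+00) = 15.070119
iter 3: u=1.327395  f(a)=+4.303e-04  f'(a)=-1.852e+00  a ← 15.070119 − (+4.303e-04/-1.852e+00) = 15.070351
iter 4: u=1.327375  f(a)=+1.107e-08  f'(a)=-1.852e+00  a ← 15.070351 − (+1.107e-08/-1.852e+00) = 15.070351
iter 5: u=1.327375  f(a)=+7.105e-15  f'(a)=-1.852e+00  a ← 15.070351 − (+7.105e-15/-1.852e+00) = 15.070351
converged: |Δa| < 1e-12 after 5 iterations
sag = a·(cosh(S/(2a)) − 1) = 15.070351·(cosh(1.327375) − 1) = 15.343892
T_max/T_min = cosh(S/(2a)) = 2.018151

a=15.070 sag=15.344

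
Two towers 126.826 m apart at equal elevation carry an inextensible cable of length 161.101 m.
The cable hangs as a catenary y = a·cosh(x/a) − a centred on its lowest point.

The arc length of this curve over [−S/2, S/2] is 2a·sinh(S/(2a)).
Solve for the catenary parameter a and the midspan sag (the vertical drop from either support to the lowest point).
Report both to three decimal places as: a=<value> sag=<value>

a=51.704 sag=44.013

seed: a₀ = √(S³/(24(L−S))) = √(126.826³/(24·34.275)) = 49.798710
iter 1: u=1.273386  f(a)=+2.889e+00  f'(a)=-1.613e+00  a ← 49.798710 − (+2.889e+00/-1.613e+00) = 51.589458
iter 2: u=1.229185  f(a)=+1.631e-01  f'(a)=-1.436e+00  a ← 51.589458 − (+1.631e-01/-1.436e+00) = 51.703088
iter 3: u=1.226484  f(a)=+5.891e-04  f'(a)=-1.425e+00  a ← 51.703088 − (+5.891e-04/-1.425e+00) = 51.703502
iter 4: u=1.226474  f(a)=+7.744e-09  f'(a)=-1.425e+00  a ← 51.703502 − (+7.744e-09/-1.425e+00) = 51.703502
iter 5: u=1.226474  f(a)=+2.842e-14  f'(a)=-1.425e+00  a ← 51.703502 − (+2.842e-14/-1.425e+00) = 51.703502
converged: |Δa| < 1e-12 after 5 iterations
sag = a·(cosh(S/(2a)) − 1) = 51.703502·(cosh(1.226474) − 1) = 44.012929
T_max/T_min = cosh(S/(2a)) = 1.851256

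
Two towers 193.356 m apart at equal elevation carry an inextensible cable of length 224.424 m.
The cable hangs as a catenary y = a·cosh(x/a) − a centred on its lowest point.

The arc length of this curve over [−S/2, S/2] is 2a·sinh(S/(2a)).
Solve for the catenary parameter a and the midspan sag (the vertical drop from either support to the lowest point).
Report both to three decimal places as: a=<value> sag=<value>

a=100.753 sag=50.054

seed: a₀ = √(S³/(24(L−S))) = √(193.356³/(24·31.068)) = 98.463260
iter 1: u=0.981869  f(a)=+1.532e+00  f'(a)=-6.940e-01  a ← 98.463260 − (+1.532e+00/-6.940e-01) = 100.671268
iter 2: u=0.960334  f(a)=+5.306e-02  f'(a)=-6.467e-01  a ← 100.671268 − (+5.306e-02/-6.467e-01) = 100.753317
iter 3: u=0.959552  f(a)=+6.868e-05  f'(a)=-6.450e-01  a ← 100.753317 − (+6.868e-05/-6.450e-01) = 100.753423
iter 4: u=0.959551  f(a)=+1.154e-10  f'(a)=-6.450e-01  a ← 100.753423 − (+1.154e-10/-6.450e-01) = 100.753423
iter 5: u=0.959551  f(a)=+2.842e-14  f'(a)=-6.450e-01  a ← 100.753423 − (+2.842e-14/-6.450e-01) = 100.753423
converged: |Δa| < 1e-12 after 5 iterations
sag = a·(cosh(S/(2a)) − 1) = 100.753423·(cosh(0.959551) − 1) = 50.053689
T_max/T_min = cosh(S/(2a)) = 1.496794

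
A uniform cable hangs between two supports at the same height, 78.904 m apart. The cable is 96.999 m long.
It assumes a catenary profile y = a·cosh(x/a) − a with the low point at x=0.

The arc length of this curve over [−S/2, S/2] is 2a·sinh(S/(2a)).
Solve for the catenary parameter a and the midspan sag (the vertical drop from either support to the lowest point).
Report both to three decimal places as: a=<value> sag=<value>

a=34.734 sag=24.921

seed: a₀ = √(S³/(24(L−S))) = √(78.904³/(24·18.095)) = 33.632846
iter 1: u=1.173020  f(a)=+1.286e+00  f'(a)=-1.232e+00  a ← 33.632846 − (+1.286e+00/-1.232e+00) = 34.677451
iter 2: u=1.137685  f(a)=+6.237e-02  f'(a)=-1.115e+00  a ← 34.677451 − (+6.237e-02/-1.115e+00) = 34.733398
iter 3: u=1.135852  f(a)=+1.631e-04  f'(a)=-1.109e+00  a ← 34.733398 − (+1.631e-04/-1.109e+00) = 34.733545
iter 4: u=1.135847  f(a)=+1.122e-09  f'(a)=-1.109e+00  a ← 34.733545 − (+1.122e-09/-1.109e+00) = 34.733545
iter 5: u=1.135847  f(a)=+0.000e+00  f'(a)=-1.109e+00  a ← 34.733545 − (+0.000e+00/-1.109e+00) = 34.733545
converged: |Δa| < 1e-12 after 5 iterations
sag = a·(cosh(S/(2a)) − 1) = 34.733545·(cosh(1.135847) − 1) = 24.920630
T_max/T_min = cosh(S/(2a)) = 1.717480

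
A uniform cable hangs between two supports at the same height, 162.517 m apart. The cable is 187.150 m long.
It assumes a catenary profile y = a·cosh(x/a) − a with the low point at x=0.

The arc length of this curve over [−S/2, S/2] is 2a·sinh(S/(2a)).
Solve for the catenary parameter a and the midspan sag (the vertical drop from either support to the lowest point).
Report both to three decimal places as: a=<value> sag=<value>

a=87.082 sag=40.744

seed: a₀ = √(S³/(24(L−S))) = √(162.517³/(24·24.633)) = 85.208696
iter 1: u=0.953641  f(a)=+1.145e+00  f'(a)=-6.325e-01  a ← 85.208696 − (+1.145e+00/-6.325e-01) = 87.018444
iter 2: u=0.933808  f(a)=+3.748e-02  f'(a)=-5.917e-01  a ← 87.018444 − (+3.748e-02/-5.917e-01) = 87.081795
iter 3: u=0.933128  f(a)=+4.321e-05  f'(a)=-5.903e-01  a ← 87.081795 − (+4.321e-05/-5.903e-01) = 87.081868
iter 4: u=0.933128  f(a)=+5.761e-11  f'(a)=-5.903e-01  a ← 87.081868 − (+5.761e-11/-5.903e-01) = 87.081868
iter 5: u=0.933128  f(a)=-5.684e-14  f'(a)=-5.903e-01  a ← 87.081868 − (-5.684e-14/-5.903e-01) = 87.081868
converged: |Δa| < 1e-12 after 5 iterations
sag = a·(cosh(S/(2a)) − 1) = 87.081868·(cosh(0.933128) − 1) = 40.744312
T_max/T_min = cosh(S/(2a)) = 1.467885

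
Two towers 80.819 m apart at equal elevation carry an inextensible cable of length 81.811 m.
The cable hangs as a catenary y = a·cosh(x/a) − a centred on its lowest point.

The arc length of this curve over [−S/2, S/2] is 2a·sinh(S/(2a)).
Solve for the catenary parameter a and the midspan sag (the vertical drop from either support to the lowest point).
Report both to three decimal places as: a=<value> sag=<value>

seed: a₀ = √(S³/(24(L−S))) = √(80.819³/(24·0.992)) = 148.904819
iter 1: u=0.271378  f(a)=+3.659e-03  f'(a)=-1.342e-02  a ← 148.904819 − (+3.659e-03/-1.342e-02) = 149.177443
iter 2: u=0.270882  f(a)=+1.007e-05  f'(a)=-1.335e-02  a ← 149.177443 − (+1.007e-05/-1.335e-02) = 149.178198
iter 3: u=0.270881  f(a)=+7.681e-11  f'(a)=-1.335e-02  a ← 149.178198 − (+7.681e-11/-1.335e-02) = 149.178198
iter 4: u=0.270881  f(a)=+0.000e+00  f'(a)=-1.335e-02  a ← 149.178198 − (+0.000e+00/-1.335e-02) = 149.178198
converged: |Δa| < 1e-12 after 4 iterations
sag = a·(cosh(S/(2a)) − 1) = 149.178198·(cosh(0.270881) − 1) = 5.506626
T_max/T_min = cosh(S/(2a)) = 1.036913

a=149.178 sag=5.507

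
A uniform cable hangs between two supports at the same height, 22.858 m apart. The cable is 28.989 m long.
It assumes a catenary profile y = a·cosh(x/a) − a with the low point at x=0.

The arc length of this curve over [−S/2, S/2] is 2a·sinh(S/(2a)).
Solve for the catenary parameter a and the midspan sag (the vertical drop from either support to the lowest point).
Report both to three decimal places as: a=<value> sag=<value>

a=9.351 sag=7.898

seed: a₀ = √(S³/(24(L−S))) = √(22.858³/(24·6.131)) = 9.009197
iter 1: u=1.268593  f(a)=+5.127e-01  f'(a)=-1.593e+00  a ← 9.009197 − (+5.127e-01/-1.593e+00) = 9.331011
iter 2: u=1.224840  f(a)=+2.875e-02  f'(a)=-1.419e+00  a ← 9.331011 − (+2.875e-02/-1.419e+00) = 9.351273
iter 3: u=1.222187  f(a)=+1.023e-04  f'(a)=-1.409e+00  a ← 9.351273 − (+1.023e-04/-1.409e+00) = 9.351346
iter 4: u=1.222177  f(a)=+1.306e-09  f'(a)=-1.409e+00  a ← 9.351346 − (+1.306e-09/-1.409e+00) = 9.351346
iter 5: u=1.222177  f(a)=+7.105e-15  f'(a)=-1.409e+00  a ← 9.351346 − (+7.105e-15/-1.409e+00) = 9.351346
converged: |Δa| < 1e-12 after 5 iterations
sag = a·(cosh(S/(2a)) − 1) = 9.351346·(cosh(1.222177) − 1) = 7.897950
T_max/T_min = cosh(S/(2a)) = 1.844579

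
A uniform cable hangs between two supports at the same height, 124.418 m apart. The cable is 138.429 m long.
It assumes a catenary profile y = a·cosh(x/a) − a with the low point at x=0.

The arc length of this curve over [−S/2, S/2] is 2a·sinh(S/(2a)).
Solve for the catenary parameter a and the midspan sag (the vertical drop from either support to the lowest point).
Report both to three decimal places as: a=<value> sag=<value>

a=76.927 sag=26.554

seed: a₀ = √(S³/(24(L−S))) = √(124.418³/(24·14.011)) = 75.680612
iter 1: u=0.821994  f(a)=+4.810e-01  f'(a)=-3.959e-01  a ← 75.680612 − (+4.810e-01/-3.959e-01) = 76.895654
iter 2: u=0.809005  f(a)=+1.183e-02  f'(a)=-3.766e-01  a ← 76.895654 − (+1.183e-02/-3.766e-01) = 76.927062
iter 3: u=0.808675  f(a)=+7.553e-06  f'(a)=-3.762e-01  a ← 76.927062 − (+7.553e-06/-3.762e-01) = 76.927082
iter 4: u=0.808675  f(a)=+3.098e-12  f'(a)=-3.762e-01  a ← 76.927082 − (+3.098e-12/-3.762e-01) = 76.927082
converged: |Δa| < 1e-12 after 4 iterations
sag = a·(cosh(S/(2a)) − 1) = 76.927082·(cosh(0.808675) − 1) = 26.554428
T_max/T_min = cosh(S/(2a)) = 1.345190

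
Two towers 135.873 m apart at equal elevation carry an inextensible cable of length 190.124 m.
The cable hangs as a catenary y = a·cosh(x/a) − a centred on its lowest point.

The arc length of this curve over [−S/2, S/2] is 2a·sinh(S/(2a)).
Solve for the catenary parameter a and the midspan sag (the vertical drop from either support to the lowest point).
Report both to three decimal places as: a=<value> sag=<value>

seed: a₀ = √(S³/(24(L−S))) = √(135.873³/(24·54.251)) = 43.892493
iter 1: u=1.547793  f(a)=+6.882e+00  f'(a)=-3.117e+00  a ← 43.892493 − (+6.882e+00/-3.117e+00) = 46.100138
iter 2: u=1.473672  f(a)=+5.533e-01  f'(a)=-2.634e+00  a ← 46.100138 − (+5.533e-01/-2.634e+00) = 46.310156
iter 3: u=1.466989  f(a)=+4.267e-03  f'(a)=-2.594e+00  a ← 46.310156 − (+4.267e-03/-2.594e+00) = 46.311801
iter 4: u=1.466937  f(a)=+2.581e-07  f'(a)=-2.594e+00  a ← 46.311801 − (+2.581e-07/-2.594e+00) = 46.311801
iter 5: u=1.466937  f(a)=-2.842e-14  f'(a)=-2.594e+00  a ← 46.311801 − (-2.842e-14/-2.594e+00) = 46.311801
converged: |Δa| < 1e-12 after 5 iterations
sag = a·(cosh(S/(2a)) − 1) = 46.311801·(cosh(1.466937) − 1) = 59.431127
T_max/T_min = cosh(S/(2a)) = 2.283283

a=46.312 sag=59.431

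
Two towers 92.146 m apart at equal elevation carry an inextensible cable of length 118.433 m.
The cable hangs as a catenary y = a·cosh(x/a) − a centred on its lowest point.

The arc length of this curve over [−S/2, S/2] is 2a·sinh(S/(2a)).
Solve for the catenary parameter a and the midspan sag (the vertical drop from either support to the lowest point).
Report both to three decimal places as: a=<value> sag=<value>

seed: a₀ = √(S³/(24(L−S))) = √(92.146³/(24·26.287)) = 35.215884
iter 1: u=1.308302  f(a)=+2.344e+00  f'(a)=-1.765e+00  a ← 35.215884 − (+2.344e+00/-1.765e+00) = 36.544035
iter 2: u=1.260753  f(a)=+1.391e-01  f'(a)=-1.561e+00  a ← 36.544035 − (+1.391e-01/-1.561e+00) = 36.633164
iter 3: u=1.257686  f(a)=+5.585e-04  f'(a)=-1.548e+00  a ← 36.633164 − (+5.585e-04/-1.548e+00) = 36.633524
iter 4: u=1.257673  f(a)=+9.083e-09  f'(a)=-1.548e+00  a ← 36.633524 − (+9.083e-09/-1.548e+00) = 36.633524
iter 5: u=1.257673  f(a)=+0.000e+00  f'(a)=-1.548e+00  a ← 36.633524 − (+0.000e+00/-1.548e+00) = 36.633524
converged: |Δa| < 1e-12 after 5 iterations
sag = a·(cosh(S/(2a)) − 1) = 36.633524·(cosh(1.257673) − 1) = 32.998429
T_max/T_min = cosh(S/(2a)) = 1.900771

a=36.634 sag=32.998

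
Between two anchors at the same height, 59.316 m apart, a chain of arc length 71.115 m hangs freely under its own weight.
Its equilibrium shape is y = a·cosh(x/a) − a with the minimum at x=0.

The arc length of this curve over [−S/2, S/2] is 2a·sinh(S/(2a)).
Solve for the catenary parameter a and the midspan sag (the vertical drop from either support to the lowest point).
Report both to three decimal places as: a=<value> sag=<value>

seed: a₀ = √(S³/(24(L−S))) = √(59.316³/(24·11.799)) = 27.147483
iter 1: u=1.092477  f(a)=+7.245e-01  f'(a)=-9.775e-01  a ← 27.147483 − (+7.245e-01/-9.775e-01) = 27.888596
iter 2: u=1.063445  f(a)=+3.073e-02  f'(a)=-8.962e-01  a ← 27.888596 − (+3.073e-02/-8.962e-01) = 27.922881
iter 3: u=1.062140  f(a)=+6.069e-05  f'(a)=-8.927e-01  a ← 27.922881 − (+6.069e-05/-8.927e-01) = 27.922949
iter 4: u=1.062137  f(a)=+2.378e-10  f'(a)=-8.926e-01  a ← 27.922949 − (+2.378e-10/-8.926e-01) = 27.922949
iter 5: u=1.062137  f(a)=-1.421e-14  f'(a)=-8.926e-01  a ← 27.922949 − (-1.421e-14/-8.926e-01) = 27.922949
converged: |Δa| < 1e-12 after 5 iterations
sag = a·(cosh(S/(2a)) − 1) = 27.922949·(cosh(1.062137) − 1) = 17.287967
T_max/T_min = cosh(S/(2a)) = 1.619131

a=27.923 sag=17.288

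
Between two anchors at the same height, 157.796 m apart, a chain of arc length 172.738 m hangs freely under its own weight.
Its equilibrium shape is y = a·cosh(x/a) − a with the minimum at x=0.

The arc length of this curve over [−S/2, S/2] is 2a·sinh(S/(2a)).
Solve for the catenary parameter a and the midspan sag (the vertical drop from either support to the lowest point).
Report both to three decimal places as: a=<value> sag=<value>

a=106.128 sag=30.703

seed: a₀ = √(S³/(24(L−S))) = √(157.796³/(24·14.942)) = 104.672838
iter 1: u=0.753758  f(a)=+4.303e-01  f'(a)=-3.021e-01  a ← 104.672838 − (+4.303e-01/-3.021e-01) = 106.097270
iter 2: u=0.743638  f(a)=+8.940e-03  f'(a)=-2.896e-01  a ← 106.097270 − (+8.940e-03/-2.896e-01) = 106.128139
iter 3: u=0.743422  f(a)=+4.042e-06  f'(a)=-2.894e-01  a ← 106.128139 − (+4.042e-06/-2.894e-01) = 106.128153
iter 4: u=0.743422  f(a)=+7.958e-13  f'(a)=-2.894e-01  a ← 106.128153 − (+7.958e-13/-2.894e-01) = 106.128153
converged: |Δa| < 1e-12 after 4 iterations
sag = a·(cosh(S/(2a)) − 1) = 106.128153·(cosh(0.743422) − 1) = 30.703090
T_max/T_min = cosh(S/(2a)) = 1.289302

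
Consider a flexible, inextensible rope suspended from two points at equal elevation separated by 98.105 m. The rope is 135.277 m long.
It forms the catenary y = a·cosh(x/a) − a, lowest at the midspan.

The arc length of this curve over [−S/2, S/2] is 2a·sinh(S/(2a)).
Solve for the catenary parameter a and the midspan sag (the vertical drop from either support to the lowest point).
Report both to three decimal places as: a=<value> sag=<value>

a=34.241 sag=41.571

seed: a₀ = √(S³/(24(L−S))) = √(98.105³/(24·37.172)) = 32.532926
iter 1: u=1.507780  f(a)=+4.461e+00  f'(a)=-2.849e+00  a ← 32.532926 − (+4.461e+00/-2.849e+00) = 34.099047
iter 2: u=1.438530  f(a)=+3.424e-01  f'(a)=-2.427e+00  a ← 34.099047 − (+3.424e-01/-2.427e+00) = 34.240135
iter 3: u=1.432602  f(a)=+2.387e-03  f'(a)=-2.393e+00  a ← 34.240135 − (+2.387e-03/-2.393e+00) = 34.241133
iter 4: u=1.432561  f(a)=+1.178e-07  f'(a)=-2.393e+00  a ← 34.241133 − (+1.178e-07/-2.393e+00) = 34.241133
iter 5: u=1.432561  f(a)=+5.684e-14  f'(a)=-2.393e+00  a ← 34.241133 − (+5.684e-14/-2.393e+00) = 34.241133
converged: |Δa| < 1e-12 after 5 iterations
sag = a·(cosh(S/(2a)) − 1) = 34.241133·(cosh(1.432561) − 1) = 41.570620
T_max/T_min = cosh(S/(2a)) = 2.214055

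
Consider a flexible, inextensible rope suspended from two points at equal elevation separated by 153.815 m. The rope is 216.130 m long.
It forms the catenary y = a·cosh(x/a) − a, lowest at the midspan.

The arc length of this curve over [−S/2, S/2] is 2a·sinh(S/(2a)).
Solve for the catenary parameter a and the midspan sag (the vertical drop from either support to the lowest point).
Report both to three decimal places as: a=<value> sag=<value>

seed: a₀ = √(S³/(24(L−S))) = √(153.815³/(24·62.315)) = 49.328296
iter 1: u=1.559095  f(a)=+8.027e+00  f'(a)=-3.196e+00  a ← 49.328296 − (+8.027e+00/-3.196e+00) = 51.839552
iter 2: u=1.483568  f(a)=+6.537e-01  f'(a)=-2.695e+00  a ← 51.839552 − (+6.537e-01/-2.695e+00) = 52.082097
iter 3: u=1.476659  f(a)=+5.185e-03  f'(a)=-2.653e+00  a ← 52.082097 − (+5.185e-03/-2.653e+00) = 52.084052
iter 4: u=1.476604  f(a)=+3.319e-07  f'(a)=-2.652e+00  a ← 52.084052 − (+3.319e-07/-2.652e+00) = 52.084052
iter 5: u=1.476604  f(a)=-2.842e-14  f'(a)=-2.652e+00  a ← 52.084052 − (-2.842e-14/-2.652e+00) = 52.084052
converged: |Δa| < 1e-12 after 5 iterations
sag = a·(cosh(S/(2a)) − 1) = 52.084052·(cosh(1.476604) − 1) = 67.877578
T_max/T_min = cosh(S/(2a)) = 2.303232

a=52.084 sag=67.878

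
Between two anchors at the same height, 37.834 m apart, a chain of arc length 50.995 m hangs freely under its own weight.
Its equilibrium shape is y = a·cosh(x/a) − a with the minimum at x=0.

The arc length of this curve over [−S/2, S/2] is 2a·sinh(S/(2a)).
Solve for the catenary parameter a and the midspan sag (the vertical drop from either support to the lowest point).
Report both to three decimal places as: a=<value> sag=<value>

a=13.729 sag=15.230

seed: a₀ = √(S³/(24(L−S))) = √(37.834³/(24·13.161)) = 13.094030
iter 1: u=1.444704  f(a)=+1.444e+00  f'(a)=-2.462e+00  a ← 13.094030 − (+1.444e+00/-2.462e+00) = 13.680362
iter 2: u=1.382785  f(a)=+1.026e-01  f'(a)=-2.124e+00  a ← 13.680362 − (+1.026e-01/-2.124e+00) = 13.728694
iter 3: u=1.377917  f(a)=+6.065e-04  f'(a)=-2.099e+00  a ← 13.728694 − (+6.065e-04/-2.099e+00) = 13.728983
iter 4: u=1.377888  f(a)=+2.145e-08  f'(a)=-2.098e+00  a ← 13.728983 − (+2.145e-08/-2.098e+00) = 13.728983
iter 5: u=1.377888  f(a)=+7.105e-15  f'(a)=-2.098e+00  a ← 13.728983 − (+7.105e-15/-2.098e+00) = 13.728983
converged: |Δa| < 1e-12 after 5 iterations
sag = a·(cosh(S/(2a)) − 1) = 13.728983·(cosh(1.377888) − 1) = 15.229737
T_max/T_min = cosh(S/(2a)) = 2.109313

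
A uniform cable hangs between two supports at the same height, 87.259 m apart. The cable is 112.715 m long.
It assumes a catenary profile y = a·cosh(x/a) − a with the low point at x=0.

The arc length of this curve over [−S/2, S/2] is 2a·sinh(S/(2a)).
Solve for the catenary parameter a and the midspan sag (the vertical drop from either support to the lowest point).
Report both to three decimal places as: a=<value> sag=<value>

a=34.333 sag=31.659

seed: a₀ = √(S³/(24(L−S))) = √(87.259³/(24·25.456)) = 32.977266
iter 1: u=1.323018  f(a)=+2.323e+00  f'(a)=-1.832e+00  a ← 32.977266 − (+2.323e+00/-1.832e+00) = 34.245611
iter 2: u=1.274017  f(a)=+1.407e-01  f'(a)=-1.616e+00  a ← 34.245611 − (+1.407e-01/-1.616e+00) = 34.332721
iter 3: u=1.270785  f(a)=+5.904e-04  f'(a)=-1.602e+00  a ← 34.332721 − (+5.904e-04/-1.602e+00) = 34.333089
iter 4: u=1.270771  f(a)=+1.048e-08  f'(a)=-1.602e+00  a ← 34.333089 − (+1.048e-08/-1.602e+00) = 34.333089
iter 5: u=1.270771  f(a)=+0.000e+00  f'(a)=-1.602e+00  a ← 34.333089 − (+0.000e+00/-1.602e+00) = 34.333089
converged: |Δa| < 1e-12 after 5 iterations
sag = a·(cosh(S/(2a)) − 1) = 34.333089·(cosh(1.270771) − 1) = 31.658795
T_max/T_min = cosh(S/(2a)) = 1.922107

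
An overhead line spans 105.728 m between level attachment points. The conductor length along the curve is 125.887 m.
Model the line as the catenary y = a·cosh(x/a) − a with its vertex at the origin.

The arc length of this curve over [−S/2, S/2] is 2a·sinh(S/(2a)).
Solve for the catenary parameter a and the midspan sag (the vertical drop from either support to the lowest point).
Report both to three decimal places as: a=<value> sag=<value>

a=50.780 sag=30.093

seed: a₀ = √(S³/(24(L−S))) = √(105.728³/(24·20.159)) = 49.424799
iter 1: u=1.069585  f(a)=+1.185e+00  f'(a)=-9.130e-01  a ← 49.424799 − (+1.185e+00/-9.130e-01) = 50.722794
iter 2: u=1.042214  f(a)=+4.829e-02  f'(a)=-8.399e-01  a ← 50.722794 − (+4.829e-02/-8.399e-01) = 50.780283
iter 3: u=1.041034  f(a)=+8.772e-05  f'(a)=-8.369e-01  a ← 50.780283 − (+8.772e-05/-8.369e-01) = 50.780388
iter 4: u=1.041032  f(a)=+2.906e-10  f'(a)=-8.369e-01  a ← 50.780388 − (+2.906e-10/-8.369e-01) = 50.780388
iter 5: u=1.041032  f(a)=+0.000e+00  f'(a)=-8.369e-01  a ← 50.780388 − (+0.000e+00/-8.369e-01) = 50.780388
converged: |Δa| < 1e-12 after 5 iterations
sag = a·(cosh(S/(2a)) − 1) = 50.780388·(cosh(1.041032) − 1) = 30.093168
T_max/T_min = cosh(S/(2a)) = 1.592614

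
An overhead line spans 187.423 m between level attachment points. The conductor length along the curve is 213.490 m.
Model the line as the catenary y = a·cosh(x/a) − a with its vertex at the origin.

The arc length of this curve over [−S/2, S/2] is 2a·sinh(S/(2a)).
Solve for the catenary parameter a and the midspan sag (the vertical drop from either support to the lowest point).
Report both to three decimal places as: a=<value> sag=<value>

a=104.660 sag=44.833

seed: a₀ = √(S³/(24(L−S))) = √(187.423³/(24·26.067)) = 102.584839
iter 1: u=0.913502  f(a)=+1.109e+00  f'(a)=-5.519e-01  a ← 102.584839 − (+1.109e+00/-5.519e-01) = 104.595163
iter 2: u=0.895945  f(a)=+3.345e-02  f'(a)=-5.191e-01  a ← 104.595163 − (+3.345e-02/-5.191e-01) = 104.659611
iter 3: u=0.895393  f(a)=+3.251e-05  f'(a)=-5.181e-01  a ← 104.659611 − (+3.251e-05/-5.181e-01) = 104.659674
iter 4: u=0.895393  f(a)=+3.075e-11  f'(a)=-5.181e-01  a ← 104.659674 − (+3.075e-11/-5.181e-01) = 104.659674
converged: |Δa| < 1e-12 after 4 iterations
sag = a·(cosh(S/(2a)) − 1) = 104.659674·(cosh(0.895393) − 1) = 44.833277
T_max/T_min = cosh(S/(2a)) = 1.428372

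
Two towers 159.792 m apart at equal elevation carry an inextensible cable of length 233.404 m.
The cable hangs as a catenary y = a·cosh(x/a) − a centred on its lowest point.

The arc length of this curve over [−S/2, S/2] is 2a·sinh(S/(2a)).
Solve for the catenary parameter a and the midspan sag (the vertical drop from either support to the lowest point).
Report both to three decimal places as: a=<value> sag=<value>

seed: a₀ = √(S³/(24(L−S))) = √(159.792³/(24·73.612)) = 48.056553
iter 1: u=1.662541  f(a)=+1.087e+01  f'(a)=-3.998e+00  a ← 48.056553 − (+1.087e+01/-3.998e+00) = 50.774981
iter 2: u=1.573531  f(a)=+9.905e-01  f'(a)=-3.300e+00  a ← 50.774981 − (+9.905e-01/-3.300e+00) = 51.075121
iter 3: u=1.564284  f(a)=+1.005e-02  f'(a)=-3.233e+00  a ← 51.075121 − (+1.005e-02/-3.233e+00) = 51.078228
iter 4: u=1.564189  f(a)=+1.057e-06  f'(a)=-3.233e+00  a ← 51.078228 − (+1.057e-06/-3.233e+00) = 51.078228
iter 5: u=1.564189  f(a)=+8.527e-14  f'(a)=-3.233e+00  a ← 51.078228 − (+8.527e-14/-3.233e+00) = 51.078228
converged: |Δa| < 1e-12 after 5 iterations
sag = a·(cosh(S/(2a)) − 1) = 51.078228·(cosh(1.564189) − 1) = 76.312283
T_max/T_min = cosh(S/(2a)) = 2.494028

a=51.078 sag=76.312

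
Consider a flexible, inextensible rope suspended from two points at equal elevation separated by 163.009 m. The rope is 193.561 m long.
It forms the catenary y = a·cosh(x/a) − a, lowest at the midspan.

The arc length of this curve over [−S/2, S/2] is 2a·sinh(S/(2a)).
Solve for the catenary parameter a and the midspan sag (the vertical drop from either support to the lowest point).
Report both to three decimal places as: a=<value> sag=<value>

seed: a₀ = √(S³/(24(L−S))) = √(163.009³/(24·30.552)) = 76.858505
iter 1: u=1.060449  f(a)=+1.765e+00  f'(a)=-8.881e-01  a ← 76.858505 − (+1.765e+00/-8.881e-01) = 78.845451
iter 2: u=1.033725  f(a)=+7.074e-02  f'(a)=-8.182e-01  a ← 78.845451 − (+7.074e-02/-8.182e-01) = 78.931916
iter 3: u=1.032592  f(a)=+1.242e-04  f'(a)=-8.153e-01  a ← 78.931916 − (+1.242e-04/-8.153e-01) = 78.932068
iter 4: u=1.032590  f(a)=+3.845e-10  f'(a)=-8.153e-01  a ← 78.932068 − (+3.845e-10/-8.153e-01) = 78.932068
iter 5: u=1.032590  f(a)=-5.684e-14  f'(a)=-8.153e-01  a ← 78.932068 − (-5.684e-14/-8.153e-01) = 78.932068
converged: |Δa| < 1e-12 after 5 iterations
sag = a·(cosh(S/(2a)) − 1) = 78.932068·(cosh(1.032590) − 1) = 45.954827
T_max/T_min = cosh(S/(2a)) = 1.582207

a=78.932 sag=45.955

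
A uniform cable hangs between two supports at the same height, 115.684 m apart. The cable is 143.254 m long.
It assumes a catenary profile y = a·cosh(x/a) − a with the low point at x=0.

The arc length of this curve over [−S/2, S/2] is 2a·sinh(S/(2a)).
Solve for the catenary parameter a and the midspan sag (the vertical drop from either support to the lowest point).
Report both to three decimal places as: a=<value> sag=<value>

a=50.013 sag=37.347

seed: a₀ = √(S³/(24(L−S))) = √(115.684³/(24·27.570)) = 48.371097
iter 1: u=1.195797  f(a)=+2.040e+00  f'(a)=-1.311e+00  a ← 48.371097 − (+2.040e+00/-1.311e+00) = 49.926291
iter 2: u=1.158548  f(a)=+1.025e-01  f'(a)=-1.183e+00  a ← 49.926291 − (+1.025e-01/-1.183e+00) = 50.012956
iter 3: u=1.156540  f(a)=+2.892e-04  f'(a)=-1.176e+00  a ← 50.012956 − (+2.892e-04/-1.176e+00) = 50.013202
iter 4: u=1.156535  f(a)=+2.316e-09  f'(a)=-1.176e+00  a ← 50.013202 − (+2.316e-09/-1.176e+00) = 50.013202
iter 5: u=1.156535  f(a)=+0.000e+00  f'(a)=-1.176e+00  a ← 50.013202 − (+0.000e+00/-1.176e+00) = 50.013202
converged: |Δa| < 1e-12 after 5 iterations
sag = a·(cosh(S/(2a)) − 1) = 50.013202·(cosh(1.156535) − 1) = 37.346672
T_max/T_min = cosh(S/(2a)) = 1.746736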